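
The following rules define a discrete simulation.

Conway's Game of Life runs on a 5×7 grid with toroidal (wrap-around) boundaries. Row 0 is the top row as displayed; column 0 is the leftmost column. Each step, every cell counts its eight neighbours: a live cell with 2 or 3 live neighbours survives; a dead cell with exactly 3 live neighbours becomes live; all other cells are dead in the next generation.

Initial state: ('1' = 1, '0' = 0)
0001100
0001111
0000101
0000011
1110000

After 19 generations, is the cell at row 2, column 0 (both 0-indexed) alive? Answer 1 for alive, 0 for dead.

[0] 0001100
0001111
0000101
0000011
1110000
[1] 1100001
0000001
1001000
0100011
1111111
[2] 0001100
0100001
1000010
0000000
0001100
[3] 0011110
1000111
1000001
0000100
0001100
[4] 0010000
1100000
1000100
0001110
0010000
[5] 0010000
1100000
1101111
0001110
0010100
[6] 0011000
0001110
0101000
1100000
0010110
[7] 0010000
0000000
1101000
1101100
0010100
[8] 0001000
0110000
1101100
1000100
0010100
[9] 0101000
1100100
1001100
1010110
0000100
[10] 1111100
1100100
1010000
0100011
0110110
[11] 0000001
0000101
0010010
0001111
0000000
[12] 0000010
0000001
0000000
0001111
0000101
[13] 0000011
0000000
0000101
0001101
0001001
[14] 0000011
0000001
0001100
1001101
1001001
[15] 0000010
0000101
1001101
1010001
0001000
[16] 0000110
1001101
0101100
1110111
0000001
[17] 1001100
1010001
0000000
0110101
0101000
[18] 1001101
1101001
0011011
1111000
0100010
[19] 0001100
0100000
0000010
1001010
0000010

0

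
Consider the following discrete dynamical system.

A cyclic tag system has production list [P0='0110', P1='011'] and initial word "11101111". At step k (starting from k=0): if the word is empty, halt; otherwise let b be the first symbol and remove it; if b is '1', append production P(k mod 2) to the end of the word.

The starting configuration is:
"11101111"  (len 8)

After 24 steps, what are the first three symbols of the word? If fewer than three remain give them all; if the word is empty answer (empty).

step 0: "11101111"  (len 8)
step 1: "11011110110"  (len 11)
step 2: "1011110110011"  (len 13)
step 3: "0111101100110110"  (len 16)
step 4: "111101100110110"  (len 15)
step 5: "111011001101100110"  (len 18)
step 6: "11011001101100110011"  (len 20)
step 7: "10110011011001100110110"  (len 23)
step 8: "0110011011001100110110011"  (len 25)
step 9: "110011011001100110110011"  (len 24)
step 10: "10011011001100110110011011"  (len 26)
step 11: "00110110011001101100110110110"  (len 29)
step 12: "0110110011001101100110110110"  (len 28)
step 13: "110110011001101100110110110"  (len 27)
step 14: "10110011001101100110110110011"  (len 29)
step 15: "01100110011011001101101100110110"  (len 32)
step 16: "1100110011011001101101100110110"  (len 31)
step 17: "1001100110110011011011001101100110"  (len 34)
step 18: "001100110110011011011001101100110011"  (len 36)
step 19: "01100110110011011011001101100110011"  (len 35)
step 20: "1100110110011011011001101100110011"  (len 34)
step 21: "1001101100110110110011011001100110110"  (len 37)
step 22: "001101100110110110011011001100110110011"  (len 39)
step 23: "01101100110110110011011001100110110011"  (len 38)
step 24: "1101100110110110011011001100110110011"  (len 37)

110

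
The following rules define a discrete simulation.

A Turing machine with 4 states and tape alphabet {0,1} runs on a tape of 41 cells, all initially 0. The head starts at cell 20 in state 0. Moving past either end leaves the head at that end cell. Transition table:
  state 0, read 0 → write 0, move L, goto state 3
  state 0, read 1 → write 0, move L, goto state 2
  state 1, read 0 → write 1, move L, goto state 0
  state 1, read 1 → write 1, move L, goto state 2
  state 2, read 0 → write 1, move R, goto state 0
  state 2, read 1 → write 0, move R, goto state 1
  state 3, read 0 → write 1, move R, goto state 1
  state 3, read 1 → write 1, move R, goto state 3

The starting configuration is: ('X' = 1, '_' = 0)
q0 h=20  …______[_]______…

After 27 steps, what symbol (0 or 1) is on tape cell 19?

[0] q0 h=20  …______[_]______…
[1] q3 h=19  …______[_]______…
[2] q1 h=20  …_____X[_]______…
[3] q0 h=19  …______[X]X_____…
[4] q2 h=18  …______[_]_X____…
[5] q0 h=19  …_____X[_]X_____…
[6] q3 h=18  …______[X]_X____…
[7] q3 h=19  …_____X[_]X_____…
[8] q1 h=20  …____XX[X]______…
[9] q2 h=19  …_____X[X]X_____…
[10] q1 h=20  …____X_[X]______…
[11] q2 h=19  …_____X[_]X_____…
[12] q0 h=20  …____XX[X]______…
[13] q2 h=19  …_____X[X]______…
[14] q1 h=20  …____X_[_]______…
[15] q0 h=19  …_____X[_]X_____…
[16] q3 h=18  …______[X]_X____…
[17] q3 h=19  …_____X[_]X_____…
[18] q1 h=20  …____XX[X]______…
[19] q2 h=19  …_____X[X]X_____…
[20] q1 h=20  …____X_[X]______…
[21] q2 h=19  …_____X[_]X_____…
[22] q0 h=20  …____XX[X]______…
[23] q2 h=19  …_____X[X]______…
[24] q1 h=20  …____X_[_]______…
[25] q0 h=19  …_____X[_]X_____…
[26] q3 h=18  …______[X]_X____…
[27] q3 h=19  …_____X[_]X_____…

0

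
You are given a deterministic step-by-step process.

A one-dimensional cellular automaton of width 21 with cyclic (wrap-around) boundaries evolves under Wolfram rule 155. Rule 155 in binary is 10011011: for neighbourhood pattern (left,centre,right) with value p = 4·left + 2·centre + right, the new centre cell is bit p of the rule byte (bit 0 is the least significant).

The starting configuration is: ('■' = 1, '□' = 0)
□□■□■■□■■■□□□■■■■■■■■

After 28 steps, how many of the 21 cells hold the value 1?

15

t=0: □□■□■■□■■■□□□■■■■■■■■
t=1: ■■□□■□□■■□■■■■■■■■■■□
t=2: ■□■■□■■■□□■■■■■■■■■□□
t=3: □□■□□■■□■■■■■■■■■■□■■
t=4: ■■□■■■□□■■■■■■■■■□□■□
t=5: ■□□■■□■■■■■■■■■■□■■□□
t=6: □■■■□□■■■■■■■■■□□■□■■
t=7: □■■□■■■■■■■■■■□■■□□■□
t=8: ■■□□■■■■■■■■■□□■□■■□■
t=9: ■□■■■■■■■■■■□■■□□■□□■
t=10: □□■■■■■■■■■□□■□■■□■■■
t=11: ■■■■■■■■■■□■■□□■□□■■□
t=12: ■■■■■■■■■□□■□■■□■■■□□
t=13: ■■■■■■■■□■■□□■□□■■□■■
t=14: ■■■■■■■□□■□■■□■■■□□■■
t=15: ■■■■■■□■■□□■□□■■□■■■■
t=16: ■■■■■□□■□■■□■■■□□■■■■
t=17: ■■■■□■■□□■□□■■□■■■■■■
t=18: ■■■□□■□■■□■■■□□■■■■■■
t=19: ■■□■■□□■□□■■□■■■■■■■■
t=20: ■□□■□■■□■■■□□■■■■■■■■
t=21: □■■□□■□□■■□■■■■■■■■■■
t=22: □■□■■□■■■□□■■■■■■■■■□
t=23: ■□□■□□■■□■■■■■■■■■■□■
t=24: □■■□■■■□□■■■■■■■■■□□■
t=25: □■□□■■□■■■■■■■■■■□■■□
t=26: ■□■■■□□■■■■■■■■■□□■□■
t=27: □□■■□■■■■■■■■■■□■■□□■
t=28: ■■■□□■■■■■■■■■□□■□■■□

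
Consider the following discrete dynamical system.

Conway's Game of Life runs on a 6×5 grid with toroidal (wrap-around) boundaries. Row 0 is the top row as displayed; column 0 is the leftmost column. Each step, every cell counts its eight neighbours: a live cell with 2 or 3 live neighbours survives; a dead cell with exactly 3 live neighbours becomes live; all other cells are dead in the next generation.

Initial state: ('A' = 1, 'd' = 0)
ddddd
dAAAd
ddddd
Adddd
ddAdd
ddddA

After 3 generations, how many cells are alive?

[0] ddddd
dAAAd
ddddd
Adddd
ddAdd
ddddA
[1] ddAAd
ddAdd
dAAdd
ddddd
ddddd
ddddd
[2] ddAAd
ddddd
dAAdd
ddddd
ddddd
ddddd
[3] ddddd
dAdAd
ddddd
ddddd
ddddd
ddddd

2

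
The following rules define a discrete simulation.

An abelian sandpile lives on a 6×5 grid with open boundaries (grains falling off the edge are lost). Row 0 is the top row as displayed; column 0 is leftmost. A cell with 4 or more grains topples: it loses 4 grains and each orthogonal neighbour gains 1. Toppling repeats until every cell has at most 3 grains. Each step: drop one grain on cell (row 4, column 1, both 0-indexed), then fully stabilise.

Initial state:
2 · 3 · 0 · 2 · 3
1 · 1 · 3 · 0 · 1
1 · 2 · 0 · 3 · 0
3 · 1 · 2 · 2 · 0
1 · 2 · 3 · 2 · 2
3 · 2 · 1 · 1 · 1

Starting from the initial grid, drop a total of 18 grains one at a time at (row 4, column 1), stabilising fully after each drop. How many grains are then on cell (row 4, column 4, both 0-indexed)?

step 0: 2 · 3 · 0 · 2 · 3
1 · 1 · 3 · 0 · 1
1 · 2 · 0 · 3 · 0
3 · 1 · 2 · 2 · 0
1 · 2 · 3 · 2 · 2
3 · 2 · 1 · 1 · 1
step 1: 2 · 3 · 0 · 2 · 3
1 · 1 · 3 · 0 · 1
1 · 2 · 0 · 3 · 0
3 · 1 · 2 · 2 · 0
1 · 3 · 3 · 2 · 2
3 · 2 · 1 · 1 · 1
step 2: 2 · 3 · 0 · 2 · 3
1 · 1 · 3 · 0 · 1
1 · 2 · 0 · 3 · 0
3 · 2 · 3 · 2 · 0
2 · 1 · 0 · 3 · 2
3 · 3 · 2 · 1 · 1
step 3: 2 · 3 · 0 · 2 · 3
1 · 1 · 3 · 0 · 1
1 · 2 · 0 · 3 · 0
3 · 2 · 3 · 2 · 0
2 · 2 · 0 · 3 · 2
3 · 3 · 2 · 1 · 1
step 4: 2 · 3 · 0 · 2 · 3
1 · 1 · 3 · 0 · 1
1 · 2 · 0 · 3 · 0
3 · 2 · 3 · 2 · 0
2 · 3 · 0 · 3 · 2
3 · 3 · 2 · 1 · 1
step 5: 2 · 3 · 0 · 2 · 3
1 · 1 · 3 · 0 · 1
2 · 3 · 1 · 3 · 0
1 · 1 · 0 · 3 · 0
1 · 3 · 2 · 3 · 2
1 · 1 · 3 · 1 · 1
step 6: 2 · 3 · 0 · 2 · 3
1 · 1 · 3 · 0 · 1
2 · 3 · 1 · 3 · 0
1 · 2 · 0 · 3 · 0
2 · 0 · 3 · 3 · 2
1 · 2 · 3 · 1 · 1
step 7: 2 · 3 · 0 · 2 · 3
1 · 1 · 3 · 0 · 1
2 · 3 · 1 · 3 · 0
1 · 2 · 0 · 3 · 0
2 · 1 · 3 · 3 · 2
1 · 2 · 3 · 1 · 1
step 8: 2 · 3 · 0 · 2 · 3
1 · 1 · 3 · 0 · 1
2 · 3 · 1 · 3 · 0
1 · 2 · 0 · 3 · 0
2 · 2 · 3 · 3 · 2
1 · 2 · 3 · 1 · 1
step 9: 2 · 3 · 0 · 2 · 3
1 · 1 · 3 · 0 · 1
2 · 3 · 1 · 3 · 0
1 · 2 · 0 · 3 · 0
2 · 3 · 3 · 3 · 2
1 · 2 · 3 · 1 · 1
step 10: 2 · 3 · 0 · 2 · 3
1 · 1 · 3 · 1 · 1
2 · 3 · 2 · 0 · 1
1 · 3 · 2 · 1 · 1
3 · 2 · 2 · 1 · 3
2 · 0 · 1 · 3 · 1
step 11: 2 · 3 · 0 · 2 · 3
1 · 1 · 3 · 1 · 1
2 · 3 · 2 · 0 · 1
1 · 3 · 2 · 1 · 1
3 · 3 · 2 · 1 · 3
2 · 0 · 1 · 3 · 1
step 12: 2 · 3 · 0 · 2 · 3
1 · 2 · 3 · 1 · 1
3 · 0 · 3 · 0 · 1
3 · 1 · 3 · 1 · 1
0 · 2 · 3 · 1 · 3
3 · 1 · 1 · 3 · 1
step 13: 2 · 3 · 0 · 2 · 3
1 · 2 · 3 · 1 · 1
3 · 0 · 3 · 0 · 1
3 · 1 · 3 · 1 · 1
0 · 3 · 3 · 1 · 3
3 · 1 · 1 · 3 · 1
step 14: 2 · 3 · 1 · 2 · 3
1 · 3 · 0 · 2 · 1
3 · 1 · 1 · 1 · 1
3 · 3 · 1 · 2 · 1
1 · 1 · 1 · 2 · 3
3 · 2 · 2 · 3 · 1
step 15: 2 · 3 · 1 · 2 · 3
1 · 3 · 0 · 2 · 1
3 · 1 · 1 · 1 · 1
3 · 3 · 1 · 2 · 1
1 · 2 · 1 · 2 · 3
3 · 2 · 2 · 3 · 1
step 16: 2 · 3 · 1 · 2 · 3
1 · 3 · 0 · 2 · 1
3 · 1 · 1 · 1 · 1
3 · 3 · 1 · 2 · 1
1 · 3 · 1 · 2 · 3
3 · 2 · 2 · 3 · 1
step 17: 2 · 3 · 1 · 2 · 3
2 · 3 · 0 · 2 · 1
0 · 3 · 1 · 1 · 1
1 · 1 · 2 · 2 · 1
3 · 1 · 2 · 2 · 3
3 · 3 · 2 · 3 · 1
step 18: 2 · 3 · 1 · 2 · 3
2 · 3 · 0 · 2 · 1
0 · 3 · 1 · 1 · 1
1 · 1 · 2 · 2 · 1
3 · 2 · 2 · 2 · 3
3 · 3 · 2 · 3 · 1

3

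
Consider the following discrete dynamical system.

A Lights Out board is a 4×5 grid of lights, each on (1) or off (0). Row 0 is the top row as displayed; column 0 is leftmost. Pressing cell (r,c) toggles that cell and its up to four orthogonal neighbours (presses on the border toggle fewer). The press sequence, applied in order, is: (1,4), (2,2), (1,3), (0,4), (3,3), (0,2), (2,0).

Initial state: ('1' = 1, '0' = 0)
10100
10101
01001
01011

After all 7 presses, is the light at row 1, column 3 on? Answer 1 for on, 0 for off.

step 0: 10100
10101
01001
01011
step 1: 10101
10110
01000
01011
step 2: 10101
10010
00110
01111
step 3: 10111
10101
00100
01111
step 4: 10100
10100
00100
01111
step 5: 10100
10100
00110
01000
step 6: 11010
10000
00110
01000
step 7: 11010
00000
11110
11000

0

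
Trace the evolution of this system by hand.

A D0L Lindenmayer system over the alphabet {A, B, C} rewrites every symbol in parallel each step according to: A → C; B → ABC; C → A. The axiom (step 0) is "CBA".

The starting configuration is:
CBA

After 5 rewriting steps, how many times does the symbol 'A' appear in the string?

6

0) CBA
1) AABCC
2) CCABCAA
3) AACABCACC
4) CCACABCACAA
5) AACACABCACACC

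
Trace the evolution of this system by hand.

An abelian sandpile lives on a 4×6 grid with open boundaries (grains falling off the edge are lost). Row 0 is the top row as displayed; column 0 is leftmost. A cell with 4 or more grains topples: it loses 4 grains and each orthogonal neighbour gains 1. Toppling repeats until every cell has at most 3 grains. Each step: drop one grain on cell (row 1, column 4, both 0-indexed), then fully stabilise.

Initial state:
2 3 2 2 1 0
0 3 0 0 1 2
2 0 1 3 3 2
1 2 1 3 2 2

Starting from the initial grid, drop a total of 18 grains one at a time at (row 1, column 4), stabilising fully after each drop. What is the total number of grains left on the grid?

0) 2 3 2 2 1 0
0 3 0 0 1 2
2 0 1 3 3 2
1 2 1 3 2 2
1) 2 3 2 2 1 0
0 3 0 0 2 2
2 0 1 3 3 2
1 2 1 3 2 2
2) 2 3 2 2 1 0
0 3 0 0 3 2
2 0 1 3 3 2
1 2 1 3 2 2
3) 2 3 2 2 2 0
0 3 0 2 1 3
2 0 2 1 2 3
1 2 2 1 0 3
4) 2 3 2 2 2 0
0 3 0 2 2 3
2 0 2 1 2 3
1 2 2 1 0 3
5) 2 3 2 2 2 0
0 3 0 2 3 3
2 0 2 1 2 3
1 2 2 1 0 3
6) 2 3 2 2 3 1
0 3 0 3 2 1
2 0 2 2 0 2
1 2 2 1 2 0
7) 2 3 2 2 3 1
0 3 0 3 3 1
2 0 2 2 0 2
1 2 2 1 2 0
8) 2 3 3 0 1 2
0 3 1 1 2 2
2 0 2 3 1 2
1 2 2 1 2 0
9) 2 3 3 0 1 2
0 3 1 1 3 2
2 0 2 3 1 2
1 2 2 1 2 0
10) 2 3 3 0 2 2
0 3 1 2 0 3
2 0 2 3 2 2
1 2 2 1 2 0
11) 2 3 3 0 2 2
0 3 1 2 1 3
2 0 2 3 2 2
1 2 2 1 2 0
12) 2 3 3 0 2 2
0 3 1 2 2 3
2 0 2 3 2 2
1 2 2 1 2 0
13) 2 3 3 0 2 2
0 3 1 2 3 3
2 0 2 3 2 2
1 2 2 1 2 0
14) 2 3 3 0 3 3
0 3 1 3 1 0
2 0 2 3 3 3
1 2 2 1 2 0
15) 2 3 3 0 3 3
0 3 1 3 2 0
2 0 2 3 3 3
1 2 2 1 2 0
16) 2 3 3 0 3 3
0 3 1 3 3 0
2 0 2 3 3 3
1 2 2 1 2 0
17) 2 3 3 2 1 0
0 3 2 1 3 3
2 0 3 1 2 0
1 2 2 2 3 1
18) 2 3 3 2 2 1
0 3 2 2 1 0
2 0 3 1 3 1
1 2 2 2 3 1

42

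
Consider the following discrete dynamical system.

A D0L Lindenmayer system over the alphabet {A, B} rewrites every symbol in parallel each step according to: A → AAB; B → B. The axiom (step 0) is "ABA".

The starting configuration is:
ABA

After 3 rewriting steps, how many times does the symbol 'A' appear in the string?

k=0  ABA
k=1  AABBAAB
k=2  AABAABBBAABAABB
k=3  AABAABBAABAABBBBAABAABBAABAABBB

16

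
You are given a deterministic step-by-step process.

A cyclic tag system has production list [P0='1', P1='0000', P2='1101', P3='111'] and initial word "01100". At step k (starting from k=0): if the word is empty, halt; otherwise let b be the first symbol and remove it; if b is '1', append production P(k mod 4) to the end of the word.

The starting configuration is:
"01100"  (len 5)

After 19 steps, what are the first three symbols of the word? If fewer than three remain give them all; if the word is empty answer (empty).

011

step 0: "01100"  (len 5)
step 1: "1100"  (len 4)
step 2: "1000000"  (len 7)
step 3: "0000001101"  (len 10)
step 4: "000001101"  (len 9)
step 5: "00001101"  (len 8)
step 6: "0001101"  (len 7)
step 7: "001101"  (len 6)
step 8: "01101"  (len 5)
step 9: "1101"  (len 4)
step 10: "1010000"  (len 7)
step 11: "0100001101"  (len 10)
step 12: "100001101"  (len 9)
step 13: "000011011"  (len 9)
step 14: "00011011"  (len 8)
step 15: "0011011"  (len 7)
step 16: "011011"  (len 6)
step 17: "11011"  (len 5)
step 18: "10110000"  (len 8)
step 19: "01100001101"  (len 11)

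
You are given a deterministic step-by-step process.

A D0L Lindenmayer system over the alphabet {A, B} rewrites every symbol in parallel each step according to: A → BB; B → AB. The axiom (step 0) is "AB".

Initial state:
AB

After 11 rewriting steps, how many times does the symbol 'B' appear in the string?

k=0  AB
k=1  BBAB
k=2  ABABBBAB
k=3  BBABBBABABABBBAB
k=4  ABABBBABABABBBABBBABBBABABABBBAB
k=5  BBABBBABABABBBABBBABBBABABABBBABABABBBABABABBBABBBABBBABABABBBAB
k=6  ABABBBABABABBBABBBABBBABABABBBABABABBBABABABBBABBBABBBABAB…ABABABBBABBBABBBABABABBBABABABBBABABABBBABBBABBBABABABBBAB  (len 128)
k=7  BBABBBABABABBBABBBABBBABABABBBABABABBBABABABBBABBBABBBABAB…ABABABBBABBBABBBABABABBBABABABBBABABABBBABBBABBBABABABBBAB  (len 256)
k=8  ABABBBABABABBBABBBABBBABABABBBABABABBBABABABBBABBBABBBABAB…ABABABBBABBBABBBABABABBBABABABBBABABABBBABBBABBBABABABBBAB  (len 512)
k=9  BBABBBABABABBBABBBABBBABABABBBABABABBBABABABBBABBBABBBABAB…ABABABBBABBBABBBABABABBBABABABBBABABABBBABBBABBBABABABBBAB  (len 1024)
k=10  ABABBBABABABBBABBBABBBABABABBBABABABBBABABABBBABBBABBBABAB…ABABABBBABBBABBBABABABBBABABABBBABABABBBABBBABBBABABABBBAB  (len 2048)
k=11  BBABBBABABABBBABBBABBBABABABBBABABABBBABABABBBABBBABBBABAB…ABABABBBABBBABBBABABABBBABABABBBABABABBBABBBABBBABABABBBAB  (len 4096)

2731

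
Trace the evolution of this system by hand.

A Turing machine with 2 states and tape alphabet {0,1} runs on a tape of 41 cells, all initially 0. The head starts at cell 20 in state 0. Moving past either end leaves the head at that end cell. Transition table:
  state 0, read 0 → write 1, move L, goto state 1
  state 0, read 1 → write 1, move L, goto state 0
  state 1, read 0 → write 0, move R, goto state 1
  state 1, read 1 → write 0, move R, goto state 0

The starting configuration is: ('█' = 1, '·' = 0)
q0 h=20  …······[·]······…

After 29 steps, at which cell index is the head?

29

gen 0: q0 h=20  …······[·]······…
gen 1: q1 h=19  …······[·]█·····…
gen 2: q1 h=20  …······[█]······…
gen 3: q0 h=21  …······[·]······…
gen 4: q1 h=20  …······[·]█·····…
gen 5: q1 h=21  …······[█]······…
gen 6: q0 h=22  …······[·]······…
gen 7: q1 h=21  …······[·]█·····…
gen 8: q1 h=22  …······[█]······…
gen 9: q0 h=23  …······[·]······…
gen 10: q1 h=22  …······[·]█·····…
gen 11: q1 h=23  …······[█]······…
gen 12: q0 h=24  …······[·]······…
gen 13: q1 h=23  …······[·]█·····…
gen 14: q1 h=24  …······[█]······…
gen 15: q0 h=25  …······[·]······…
gen 16: q1 h=24  …······[·]█·····…
gen 17: q1 h=25  …······[█]······…
gen 18: q0 h=26  …······[·]······…
gen 19: q1 h=25  …······[·]█·····…
gen 20: q1 h=26  …······[█]······…
gen 21: q0 h=27  …······[·]······…
gen 22: q1 h=26  …······[·]█·····…
gen 23: q1 h=27  …······[█]······…
gen 24: q0 h=28  …······[·]······…
gen 25: q1 h=27  …······[·]█·····…
gen 26: q1 h=28  …······[█]······…
gen 27: q0 h=29  …······[·]······…
gen 28: q1 h=28  …······[·]█·····…
gen 29: q1 h=29  …······[█]······…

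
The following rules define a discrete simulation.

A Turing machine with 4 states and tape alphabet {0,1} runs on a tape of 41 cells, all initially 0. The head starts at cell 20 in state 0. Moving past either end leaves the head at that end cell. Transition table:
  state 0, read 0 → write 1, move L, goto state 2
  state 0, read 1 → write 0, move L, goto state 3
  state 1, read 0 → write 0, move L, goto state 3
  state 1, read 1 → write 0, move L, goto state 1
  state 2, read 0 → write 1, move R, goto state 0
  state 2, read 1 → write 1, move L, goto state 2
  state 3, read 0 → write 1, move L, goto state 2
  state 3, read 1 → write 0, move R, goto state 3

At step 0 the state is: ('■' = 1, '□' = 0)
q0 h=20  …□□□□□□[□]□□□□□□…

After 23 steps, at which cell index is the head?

gen 0: q0 h=20  …□□□□□□[□]□□□□□□…
gen 1: q2 h=19  …□□□□□□[□]■□□□□□…
gen 2: q0 h=20  …□□□□□■[■]□□□□□□…
gen 3: q3 h=19  …□□□□□□[■]□□□□□□…
gen 4: q3 h=20  …□□□□□□[□]□□□□□□…
gen 5: q2 h=19  …□□□□□□[□]■□□□□□…
gen 6: q0 h=20  …□□□□□■[■]□□□□□□…
gen 7: q3 h=19  …□□□□□□[■]□□□□□□…
gen 8: q3 h=20  …□□□□□□[□]□□□□□□…
gen 9: q2 h=19  …□□□□□□[□]■□□□□□…
gen 10: q0 h=20  …□□□□□■[■]□□□□□□…
gen 11: q3 h=19  …□□□□□□[■]□□□□□□…
gen 12: q3 h=20  …□□□□□□[□]□□□□□□…
gen 13: q2 h=19  …□□□□□□[□]■□□□□□…
gen 14: q0 h=20  …□□□□□■[■]□□□□□□…
gen 15: q3 h=19  …□□□□□□[■]□□□□□□…
gen 16: q3 h=20  …□□□□□□[□]□□□□□□…
gen 17: q2 h=19  …□□□□□□[□]■□□□□□…
gen 18: q0 h=20  …□□□□□■[■]□□□□□□…
gen 19: q3 h=19  …□□□□□□[■]□□□□□□…
gen 20: q3 h=20  …□□□□□□[□]□□□□□□…
gen 21: q2 h=19  …□□□□□□[□]■□□□□□…
gen 22: q0 h=20  …□□□□□■[■]□□□□□□…
gen 23: q3 h=19  …□□□□□□[■]□□□□□□…

19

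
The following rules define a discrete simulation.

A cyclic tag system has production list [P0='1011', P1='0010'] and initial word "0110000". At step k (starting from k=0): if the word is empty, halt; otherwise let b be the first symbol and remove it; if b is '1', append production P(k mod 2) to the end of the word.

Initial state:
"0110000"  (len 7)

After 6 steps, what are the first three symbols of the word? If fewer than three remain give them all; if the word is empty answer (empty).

t=0: "0110000"  (len 7)
t=1: "110000"  (len 6)
t=2: "100000010"  (len 9)
t=3: "000000101011"  (len 12)
t=4: "00000101011"  (len 11)
t=5: "0000101011"  (len 10)
t=6: "000101011"  (len 9)

000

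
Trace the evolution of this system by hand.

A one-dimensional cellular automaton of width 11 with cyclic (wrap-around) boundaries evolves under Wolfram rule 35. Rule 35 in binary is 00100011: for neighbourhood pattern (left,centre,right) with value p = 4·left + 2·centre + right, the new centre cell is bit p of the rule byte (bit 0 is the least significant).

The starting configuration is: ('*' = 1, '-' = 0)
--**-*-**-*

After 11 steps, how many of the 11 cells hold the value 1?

[0] --**-*-**-*
[1] -*--*-*--*-
[2] *--*-*--*--
[3] --*-*--*--*
[4] -*-*--*--*-
[5] *-*--*--*--
[6] -*--*--*--*
[7] *--*--*--*-
[8] --*--*--*-*
[9] -*--*--*-*-
[10] *--*--*-*--
[11] --*--*-*--*

4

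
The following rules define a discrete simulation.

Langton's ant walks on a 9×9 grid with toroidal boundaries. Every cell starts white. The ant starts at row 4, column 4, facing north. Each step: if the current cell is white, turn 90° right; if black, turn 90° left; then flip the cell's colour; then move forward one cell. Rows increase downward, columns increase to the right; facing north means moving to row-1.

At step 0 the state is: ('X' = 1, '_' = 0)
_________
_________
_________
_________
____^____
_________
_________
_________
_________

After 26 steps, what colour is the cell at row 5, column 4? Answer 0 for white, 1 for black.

t=0: _________
_________
_________
_________
____^____
_________
_________
_________
_________
t=1: _________
_________
_________
_________
____X>___
_________
_________
_________
_________
t=2: _________
_________
_________
_________
____XX___
_____v___
_________
_________
_________
t=3: _________
_________
_________
_________
____XX___
____<X___
_________
_________
_________
t=4: _________
_________
_________
_________
____^X___
____XX___
_________
_________
_________
t=5: _________
_________
_________
_________
___<_X___
____XX___
_________
_________
_________
t=6: _________
_________
_________
___^_____
___X_X___
____XX___
_________
_________
_________
t=7: _________
_________
_________
___X>____
___X_X___
____XX___
_________
_________
_________
t=8: _________
_________
_________
___XX____
___XvX___
____XX___
_________
_________
_________
t=9: _________
_________
_________
___XX____
___<XX___
____XX___
_________
_________
_________
t=10: _________
_________
_________
___XX____
____XX___
___vXX___
_________
_________
_________
t=11: _________
_________
_________
___XX____
____XX___
__<XXX___
_________
_________
_________
t=12: _________
_________
_________
___XX____
__^_XX___
__XXXX___
_________
_________
_________
t=13: _________
_________
_________
___XX____
__X>XX___
__XXXX___
_________
_________
_________
t=14: _________
_________
_________
___XX____
__XXXX___
__XvXX___
_________
_________
_________
t=15: _________
_________
_________
___XX____
__XXXX___
__X_>X___
_________
_________
_________
t=16: _________
_________
_________
___XX____
__XX^X___
__X__X___
_________
_________
_________
t=17: _________
_________
_________
___XX____
__X<_X___
__X__X___
_________
_________
_________
t=18: _________
_________
_________
___XX____
__X__X___
__Xv_X___
_________
_________
_________
t=19: _________
_________
_________
___XX____
__X__X___
__<X_X___
_________
_________
_________
t=20: _________
_________
_________
___XX____
__X__X___
___X_X___
__v______
_________
_________
t=21: _________
_________
_________
___XX____
__X__X___
___X_X___
_<X______
_________
_________
t=22: _________
_________
_________
___XX____
__X__X___
_^_X_X___
_XX______
_________
_________
t=23: _________
_________
_________
___XX____
__X__X___
_X>X_X___
_XX______
_________
_________
t=24: _________
_________
_________
___XX____
__X__X___
_XXX_X___
_Xv______
_________
_________
t=25: _________
_________
_________
___XX____
__X__X___
_XXX_X___
_X_>_____
_________
_________
t=26: _________
_________
_________
___XX____
__X__X___
_XXX_X___
_X_X_____
___v_____
_________

0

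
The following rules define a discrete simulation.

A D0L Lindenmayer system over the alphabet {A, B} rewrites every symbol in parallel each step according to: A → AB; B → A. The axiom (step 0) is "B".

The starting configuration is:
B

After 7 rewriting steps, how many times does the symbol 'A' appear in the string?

13

0) B
1) A
2) AB
3) ABA
4) ABAAB
5) ABAABABA
6) ABAABABAABAAB
7) ABAABABAABAABABAABABA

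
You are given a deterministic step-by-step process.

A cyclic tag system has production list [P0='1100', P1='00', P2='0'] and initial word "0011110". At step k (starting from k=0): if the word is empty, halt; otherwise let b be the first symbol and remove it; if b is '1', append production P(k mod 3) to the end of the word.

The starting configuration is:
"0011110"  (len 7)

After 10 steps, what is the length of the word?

10

[0] "0011110"  (len 7)
[1] "011110"  (len 6)
[2] "11110"  (len 5)
[3] "11100"  (len 5)
[4] "11001100"  (len 8)
[5] "100110000"  (len 9)
[6] "001100000"  (len 9)
[7] "01100000"  (len 8)
[8] "1100000"  (len 7)
[9] "1000000"  (len 7)
[10] "0000001100"  (len 10)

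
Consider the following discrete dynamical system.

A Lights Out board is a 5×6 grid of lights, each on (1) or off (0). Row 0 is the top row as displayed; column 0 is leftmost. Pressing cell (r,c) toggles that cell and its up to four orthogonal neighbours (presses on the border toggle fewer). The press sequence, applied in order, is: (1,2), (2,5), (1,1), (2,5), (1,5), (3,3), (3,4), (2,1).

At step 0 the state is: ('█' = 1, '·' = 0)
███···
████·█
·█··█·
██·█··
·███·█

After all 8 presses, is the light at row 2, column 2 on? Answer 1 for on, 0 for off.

0

t=0: ███···
████·█
·█··█·
██·█··
·███·█
t=1: ██····
█····█
·██·█·
██·█··
·███·█
t=2: ██····
█·····
·██··█
██·█·█
·███·█
t=3: █·····
·██···
··█··█
██·█·█
·███·█
t=4: █·····
·██··█
··█·█·
██·█··
·███·█
t=5: █····█
·██·█·
··█·██
██·█··
·███·█
t=6: █····█
·██·█·
··████
███·█·
·██··█
t=7: █····█
·██·█·
··██·█
████·█
·██·██
t=8: █····█
··█·█·
██·█·█
█·██·█
·██·██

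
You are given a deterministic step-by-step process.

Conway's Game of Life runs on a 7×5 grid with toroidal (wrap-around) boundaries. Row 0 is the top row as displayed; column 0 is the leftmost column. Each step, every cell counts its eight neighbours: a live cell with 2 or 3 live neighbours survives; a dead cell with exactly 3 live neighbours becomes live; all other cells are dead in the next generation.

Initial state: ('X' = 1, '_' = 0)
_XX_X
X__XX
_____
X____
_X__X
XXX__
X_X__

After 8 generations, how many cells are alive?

gen 0: _XX_X
X__XX
_____
X____
_X__X
XXX__
X_X__
gen 1: __X__
XXXXX
X____
X____
__X_X
__XXX
____X
gen 2: __X__
X_XXX
__XX_
XX__X
XXX_X
X_X_X
__X_X
gen 3: X_X__
____X
_____
_____
__X__
__X__
X_X_X
gen 4: X____
_____
_____
_____
_____
__X__
X_X_X
gen 5: XX__X
_____
_____
_____
_____
_X_X_
X__XX
gen 6: _X_X_
X____
_____
_____
_____
X_XX_
___X_
gen 7: __X_X
_____
_____
_____
_____
__XXX
_X_X_
gen 8: __XX_
_____
_____
_____
___X_
__XXX
XX___

8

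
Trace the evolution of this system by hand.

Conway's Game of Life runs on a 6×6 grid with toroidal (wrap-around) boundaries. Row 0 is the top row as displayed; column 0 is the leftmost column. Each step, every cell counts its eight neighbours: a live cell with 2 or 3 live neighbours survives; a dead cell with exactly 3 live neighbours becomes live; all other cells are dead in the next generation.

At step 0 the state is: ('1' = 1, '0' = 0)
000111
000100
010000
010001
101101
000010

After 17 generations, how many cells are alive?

step 0: 000111
000100
010000
010001
101101
000010
step 1: 000101
001100
101000
010011
111101
101000
step 2: 010110
011110
101011
000010
000100
000000
step 3: 010010
000000
101000
000010
000000
001110
step 4: 001010
010000
000000
000000
000010
001110
step 5: 011010
000000
000000
000000
000010
001011
step 6: 011011
000000
000000
000000
000111
011011
step 7: 011011
000000
000000
000010
101101
010000
step 8: 111000
000000
000000
000111
111111
000000
step 9: 010000
010000
000010
010000
111000
000010
step 10: 000000
000000
000000
111000
111000
101000
step 11: 000000
000000
010000
101000
000101
101000
step 12: 000000
000000
010000
111000
101101
000000
step 13: 000000
000000
111000
000101
101101
000000
step 14: 000000
010000
111000
000101
101101
000000
step 15: 000000
111000
111000
000101
101101
000000
step 16: 010000
101000
000101
000101
101101
000000
step 17: 010000
111000
101101
000101
101101
111000

17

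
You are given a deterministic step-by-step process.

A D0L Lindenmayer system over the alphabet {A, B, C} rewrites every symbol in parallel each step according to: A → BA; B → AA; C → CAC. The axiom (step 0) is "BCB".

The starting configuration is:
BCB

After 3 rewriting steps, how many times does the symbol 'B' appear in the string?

k=0  BCB
k=1  AACACAA
k=2  BABACACBACACBABA
k=3  AABAAABACACBACACAABACACBACACAABAAABA

7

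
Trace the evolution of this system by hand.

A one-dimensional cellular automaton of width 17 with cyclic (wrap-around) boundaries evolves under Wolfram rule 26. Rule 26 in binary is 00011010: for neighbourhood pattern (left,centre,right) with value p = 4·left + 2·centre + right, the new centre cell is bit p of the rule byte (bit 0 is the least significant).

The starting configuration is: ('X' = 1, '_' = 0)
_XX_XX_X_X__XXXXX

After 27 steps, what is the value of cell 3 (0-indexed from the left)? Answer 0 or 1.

k=0  _XX_XX_X_X__XXXXX
k=1  _X__X_____XXX____
k=2  X_XX_X___XX__X___
k=3  __X___X_XX_XX_X_X
k=4  XX_X_X__X__X_____
k=5  X_____XX_XX_X___X
k=6  _X___XX__X___X_XX
k=7  __X_XX_XX_X_X__X_
k=8  _X__X__X_____XX_X
k=9  __XX_XX_X___XX___
k=10  _XX__X___X_XX_X__
k=11  XX_XX_X_X__X___X_
k=12  X__X_____XX_X_X__
k=13  _XX_X___XX_____XX
k=14  _X___X_XX_X___XX_
k=15  X_X_X__X___X_XX_X
k=16  _____XX_X_X__X__X
k=17  X___XX_____XX_XX_
k=18  _X_XX_X___XX__X__
k=19  X__X___X_XX_XX_X_
k=20  _XX_X_X__X__X____
k=21  XX_____XX_XX_X___
k=22  X_X___XX__X___X_X
k=23  ___X_XX_XX_X_X__X
k=24  X_X__X__X_____XX_
k=25  ___XX_XX_X___XX__
k=26  __XX__X___X_XX_X_
k=27  _XX_XX_X_X__X___X

0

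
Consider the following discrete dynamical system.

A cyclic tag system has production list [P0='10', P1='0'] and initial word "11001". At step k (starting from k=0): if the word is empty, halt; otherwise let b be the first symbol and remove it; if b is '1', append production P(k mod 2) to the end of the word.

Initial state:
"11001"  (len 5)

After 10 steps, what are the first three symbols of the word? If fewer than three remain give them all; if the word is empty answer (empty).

0) "11001"  (len 5)
1) "100110"  (len 6)
2) "001100"  (len 6)
3) "01100"  (len 5)
4) "1100"  (len 4)
5) "10010"  (len 5)
6) "00100"  (len 5)
7) "0100"  (len 4)
8) "100"  (len 3)
9) "0010"  (len 4)
10) "010"  (len 3)

010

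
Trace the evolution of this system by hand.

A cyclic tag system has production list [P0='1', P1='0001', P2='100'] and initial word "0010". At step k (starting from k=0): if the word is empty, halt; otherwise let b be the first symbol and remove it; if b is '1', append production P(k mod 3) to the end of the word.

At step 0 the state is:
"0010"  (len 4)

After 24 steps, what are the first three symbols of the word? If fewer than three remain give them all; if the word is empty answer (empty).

100

gen 0: "0010"  (len 4)
gen 1: "010"  (len 3)
gen 2: "10"  (len 2)
gen 3: "0100"  (len 4)
gen 4: "100"  (len 3)
gen 5: "000001"  (len 6)
gen 6: "00001"  (len 5)
gen 7: "0001"  (len 4)
gen 8: "001"  (len 3)
gen 9: "01"  (len 2)
gen 10: "1"  (len 1)
gen 11: "0001"  (len 4)
gen 12: "001"  (len 3)
gen 13: "01"  (len 2)
gen 14: "1"  (len 1)
gen 15: "100"  (len 3)
gen 16: "001"  (len 3)
gen 17: "01"  (len 2)
gen 18: "1"  (len 1)
gen 19: "1"  (len 1)
gen 20: "0001"  (len 4)
gen 21: "001"  (len 3)
gen 22: "01"  (len 2)
gen 23: "1"  (len 1)
gen 24: "100"  (len 3)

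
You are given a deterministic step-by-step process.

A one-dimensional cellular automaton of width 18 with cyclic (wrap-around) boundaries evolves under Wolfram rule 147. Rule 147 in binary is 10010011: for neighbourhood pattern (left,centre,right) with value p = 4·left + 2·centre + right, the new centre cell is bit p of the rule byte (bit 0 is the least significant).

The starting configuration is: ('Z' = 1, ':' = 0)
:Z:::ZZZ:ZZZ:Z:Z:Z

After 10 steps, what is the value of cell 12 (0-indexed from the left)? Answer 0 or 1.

k=0  :Z:::ZZZ:ZZZ:Z:Z:Z
k=1  ::ZZZ:Z:::Z:::::::
k=2  ZZ:Z:::ZZZ:ZZZZZZZ
k=3  Z:::ZZZ:Z:::ZZZZZZ
k=4  :ZZZ:Z:::ZZZ:ZZZZZ
k=5  ::Z:::ZZZ:Z:::ZZZ:
k=6  ZZ:ZZZ:Z:::ZZZ:Z:Z
k=7  Z:::Z:::ZZZ:Z:::::
k=8  :ZZZ:ZZZ:Z:::ZZZZZ
k=9  ::Z:::Z:::ZZZ:ZZZ:
k=10  ZZ:ZZZ:ZZZ:Z:::Z:Z

0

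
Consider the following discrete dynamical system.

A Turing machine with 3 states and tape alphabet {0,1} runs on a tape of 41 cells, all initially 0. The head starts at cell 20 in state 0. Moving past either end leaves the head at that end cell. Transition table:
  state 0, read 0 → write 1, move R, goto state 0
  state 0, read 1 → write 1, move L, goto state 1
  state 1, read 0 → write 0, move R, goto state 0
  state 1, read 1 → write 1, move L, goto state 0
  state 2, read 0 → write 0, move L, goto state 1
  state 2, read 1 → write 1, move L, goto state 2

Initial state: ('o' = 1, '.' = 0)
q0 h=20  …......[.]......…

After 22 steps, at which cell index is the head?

39

k=0  q0 h=20  …......[.]......…
k=1  q0 h=21  ….....o[.]......…
k=2  q0 h=22  …....oo[.]......…
k=3  q0 h=23  …...ooo[.]......…
k=4  q0 h=24  …..oooo[.]......…
k=5  q0 h=25  ….ooooo[.]......…
k=6  q0 h=26  …oooooo[.]......…
k=7  q0 h=27  …oooooo[.]......…
k=8  q0 h=28  …oooooo[.]......…
k=9  q0 h=29  …oooooo[.]......…
k=10  q0 h=30  …oooooo[.]......…
k=11  q0 h=31  …oooooo[.]......…
k=12  q0 h=32  …oooooo[.]......…
k=13  q0 h=33  …oooooo[.]......…
k=14  q0 h=34  …oooooo[.]......|
k=15  q0 h=35  …oooooo[.].....|
k=16  q0 h=36  …oooooo[.]....|
k=17  q0 h=37  …oooooo[.]...|
k=18  q0 h=38  …oooooo[.]..|
k=19  q0 h=39  …oooooo[.].|
k=20  q0 h=40  …oooooo[.]|
k=21  q0 h=40  …oooooo[o]|
k=22  q1 h=39  …oooooo[o]o|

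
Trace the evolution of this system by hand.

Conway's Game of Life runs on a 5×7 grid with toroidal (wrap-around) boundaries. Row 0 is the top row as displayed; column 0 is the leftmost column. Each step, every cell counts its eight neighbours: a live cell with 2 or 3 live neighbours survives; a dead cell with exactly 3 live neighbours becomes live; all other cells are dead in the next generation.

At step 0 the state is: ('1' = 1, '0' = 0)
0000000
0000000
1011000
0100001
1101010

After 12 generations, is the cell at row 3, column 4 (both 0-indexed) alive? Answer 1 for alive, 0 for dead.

0) 0000000
0000000
1011000
0100001
1101010
1) 0000000
0000000
1110000
0001101
1110001
2) 1100000
0100000
1111000
0001011
1111011
3) 0000000
0000000
1101101
0000010
0001010
4) 0000000
1000000
1000111
1011010
0000100
5) 0000000
1000010
1001110
1101000
0001100
6) 0000100
0000010
1011010
1100011
0011100
7) 0000110
0001011
1010010
1000010
1111101
8) 0100000
0001000
1100010
0000010
1111000
9) 1101000
1110000
0000101
0000100
1110000
10) 0001001
0011001
1101010
1101010
1011000
11) 1100101
0101011
0001010
0001000
1001000
12) 0101100
0101000
0001011
0011000
1111101

0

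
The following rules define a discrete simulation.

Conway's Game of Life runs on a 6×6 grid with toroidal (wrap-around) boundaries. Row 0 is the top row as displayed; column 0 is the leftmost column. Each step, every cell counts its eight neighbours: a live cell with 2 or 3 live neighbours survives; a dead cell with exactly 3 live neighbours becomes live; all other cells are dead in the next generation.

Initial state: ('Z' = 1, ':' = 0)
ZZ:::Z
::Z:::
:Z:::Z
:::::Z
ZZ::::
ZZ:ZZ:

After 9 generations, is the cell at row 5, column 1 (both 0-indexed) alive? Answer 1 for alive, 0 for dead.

0) ZZ:::Z
::Z:::
:Z:::Z
:::::Z
ZZ::::
ZZ:ZZ:
1) :::ZZZ
::Z::Z
Z:::::
:Z:::Z
:ZZ:Z:
::::Z:
2) :::Z:Z
Z::Z:Z
ZZ:::Z
:ZZ::Z
ZZZZZZ
::Z:::
3) Z:ZZ:Z
:ZZ:::
::::::
::::::
::::ZZ
::::::
4) Z:ZZ::
ZZZZ::
::::::
::::::
::::::
Z::Z::
5) Z:::ZZ
Z::Z::
:ZZ:::
::::::
::::::
:ZZZ::
6) Z:::ZZ
Z:ZZZ:
:ZZ:::
::::::
::Z:::
ZZZZZZ
7) ::::::
Z:Z:Z:
:ZZ:::
:ZZ:::
Z:Z:ZZ
::Z:::
8) :Z:Z::
::ZZ::
Z:::::
:::::Z
Z:Z::Z
:Z:Z:Z
9) ZZ:Z::
:ZZZ::
::::::
:Z:::Z
:ZZ::Z
:Z:Z:Z

1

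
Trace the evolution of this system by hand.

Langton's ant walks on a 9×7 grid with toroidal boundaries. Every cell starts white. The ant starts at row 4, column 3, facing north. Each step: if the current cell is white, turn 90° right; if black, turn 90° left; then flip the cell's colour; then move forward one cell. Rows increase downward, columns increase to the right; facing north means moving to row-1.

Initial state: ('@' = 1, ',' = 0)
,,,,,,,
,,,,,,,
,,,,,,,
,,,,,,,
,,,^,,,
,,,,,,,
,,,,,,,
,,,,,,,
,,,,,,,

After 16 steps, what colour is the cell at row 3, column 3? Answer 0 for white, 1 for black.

k=0  ,,,,,,,
,,,,,,,
,,,,,,,
,,,,,,,
,,,^,,,
,,,,,,,
,,,,,,,
,,,,,,,
,,,,,,,
k=1  ,,,,,,,
,,,,,,,
,,,,,,,
,,,,,,,
,,,@>,,
,,,,,,,
,,,,,,,
,,,,,,,
,,,,,,,
k=2  ,,,,,,,
,,,,,,,
,,,,,,,
,,,,,,,
,,,@@,,
,,,,v,,
,,,,,,,
,,,,,,,
,,,,,,,
k=3  ,,,,,,,
,,,,,,,
,,,,,,,
,,,,,,,
,,,@@,,
,,,<@,,
,,,,,,,
,,,,,,,
,,,,,,,
k=4  ,,,,,,,
,,,,,,,
,,,,,,,
,,,,,,,
,,,^@,,
,,,@@,,
,,,,,,,
,,,,,,,
,,,,,,,
k=5  ,,,,,,,
,,,,,,,
,,,,,,,
,,,,,,,
,,<,@,,
,,,@@,,
,,,,,,,
,,,,,,,
,,,,,,,
k=6  ,,,,,,,
,,,,,,,
,,,,,,,
,,^,,,,
,,@,@,,
,,,@@,,
,,,,,,,
,,,,,,,
,,,,,,,
k=7  ,,,,,,,
,,,,,,,
,,,,,,,
,,@>,,,
,,@,@,,
,,,@@,,
,,,,,,,
,,,,,,,
,,,,,,,
k=8  ,,,,,,,
,,,,,,,
,,,,,,,
,,@@,,,
,,@v@,,
,,,@@,,
,,,,,,,
,,,,,,,
,,,,,,,
k=9  ,,,,,,,
,,,,,,,
,,,,,,,
,,@@,,,
,,<@@,,
,,,@@,,
,,,,,,,
,,,,,,,
,,,,,,,
k=10  ,,,,,,,
,,,,,,,
,,,,,,,
,,@@,,,
,,,@@,,
,,v@@,,
,,,,,,,
,,,,,,,
,,,,,,,
k=11  ,,,,,,,
,,,,,,,
,,,,,,,
,,@@,,,
,,,@@,,
,<@@@,,
,,,,,,,
,,,,,,,
,,,,,,,
k=12  ,,,,,,,
,,,,,,,
,,,,,,,
,,@@,,,
,^,@@,,
,@@@@,,
,,,,,,,
,,,,,,,
,,,,,,,
k=13  ,,,,,,,
,,,,,,,
,,,,,,,
,,@@,,,
,@>@@,,
,@@@@,,
,,,,,,,
,,,,,,,
,,,,,,,
k=14  ,,,,,,,
,,,,,,,
,,,,,,,
,,@@,,,
,@@@@,,
,@v@@,,
,,,,,,,
,,,,,,,
,,,,,,,
k=15  ,,,,,,,
,,,,,,,
,,,,,,,
,,@@,,,
,@@@@,,
,@,>@,,
,,,,,,,
,,,,,,,
,,,,,,,
k=16  ,,,,,,,
,,,,,,,
,,,,,,,
,,@@,,,
,@@^@,,
,@,,@,,
,,,,,,,
,,,,,,,
,,,,,,,

1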